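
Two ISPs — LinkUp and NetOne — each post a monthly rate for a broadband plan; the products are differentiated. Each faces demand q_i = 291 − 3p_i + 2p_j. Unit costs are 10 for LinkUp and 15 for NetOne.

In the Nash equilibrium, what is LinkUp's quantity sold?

LinkUp's profit: π = (p_{LinkUp} − 10)(291 − 3p_{LinkUp} + 2p_{NetOne}).
∂π/∂p_{LinkUp} = 321 − 6p_{LinkUp} + 2p_{NetOne} = 0 ⇒ p_{LinkUp} = 53.5 + (1/3)p_{NetOne}.
Similarly p_{NetOne} = 56 + (1/3)p_{LinkUp}.
Solving the two reaction functions simultaneously: (1 − (1/3)(1/3))p_{LinkUp} = 53.5 + (1/3)·56, so (8/9)p_{LinkUp} = 433/6 and p_{LinkUp} = 81.1875.
Then p_{NetOne} = 56 + (1/3)·81.1875 = 83.0625.
q_{LinkUp} = 291 − 3·81.1875 + 2·83.0625 = 213.5625.

213.5625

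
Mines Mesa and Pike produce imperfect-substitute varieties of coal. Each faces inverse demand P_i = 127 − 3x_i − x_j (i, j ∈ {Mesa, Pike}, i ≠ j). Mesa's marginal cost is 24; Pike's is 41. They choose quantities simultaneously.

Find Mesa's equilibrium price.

69.6

Mine Mesa's profit: π = x_{Mesa}(127 − 3x_{Mesa} − x_{Pike}) − 24x_{Mesa}.
∂π/∂x_{Mesa} = 103 − 6x_{Mesa} − x_{Pike} = 0 ⇒ x_{Mesa} = 103/6 − (1/6)x_{Pike}.
Similarly x_{Pike} = 43/3 − (1/6)x_{Mesa}.
Solving the two reaction functions simultaneously: (1 − (−1/6)(−1/6))x_{Mesa} = 103/6 − (1/6)·(43/3), so (35/36)x_{Mesa} = 133/9 and x_{Mesa} = 15.2.
Then x_{Pike} = 43/3 − (1/6)·15.2 = 11.8.
P_{Mesa} = 127 − 3·15.2 − 11.8 = 69.6.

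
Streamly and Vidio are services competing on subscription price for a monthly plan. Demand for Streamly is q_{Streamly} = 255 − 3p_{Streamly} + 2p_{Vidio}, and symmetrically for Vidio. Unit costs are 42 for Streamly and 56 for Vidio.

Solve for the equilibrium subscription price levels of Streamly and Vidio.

Streamly's profit: π = (p_{Streamly} − 42)(255 − 3p_{Streamly} + 2p_{Vidio}).
∂π/∂p_{Streamly} = 381 − 6p_{Streamly} + 2p_{Vidio} = 0 ⇒ p_{Streamly} = 63.5 + (1/3)p_{Vidio}.
Similarly p_{Vidio} = 70.5 + (1/3)p_{Streamly}.
Solving the two reaction functions simultaneously: (1 − (1/3)(1/3))p_{Streamly} = 63.5 + (1/3)·70.5, so (8/9)p_{Streamly} = 87 and p_{Streamly} = 97.875.
Then p_{Vidio} = 70.5 + (1/3)·97.875 = 103.125.

97.875, 103.125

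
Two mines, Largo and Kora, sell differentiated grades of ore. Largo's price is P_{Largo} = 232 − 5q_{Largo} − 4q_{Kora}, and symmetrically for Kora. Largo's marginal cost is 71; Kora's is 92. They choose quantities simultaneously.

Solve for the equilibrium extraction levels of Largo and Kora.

Mine Largo's profit: π = q_{Largo}(232 − 5q_{Largo} − 4q_{Kora}) − 71q_{Largo}.
∂π/∂q_{Largo} = 161 − 10q_{Largo} − 4q_{Kora} = 0 ⇒ q_{Largo} = 16.1 − 0.4q_{Kora}.
Similarly q_{Kora} = 14 − 0.4q_{Largo}.
Plugging q_{Kora} into Largo's best response: q_{Largo} = 16.1 − 0.4(14 − 0.4q_{Largo}) ⇒ 0.84q_{Largo} = 10.5, so q_{Largo} = 12.5.
Then q_{Kora} = 14 − 0.4·12.5 = 9.

12.5, 9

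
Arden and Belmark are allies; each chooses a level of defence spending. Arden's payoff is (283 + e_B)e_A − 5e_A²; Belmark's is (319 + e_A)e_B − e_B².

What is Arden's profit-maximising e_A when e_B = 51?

Expanding Arden's payoff: 283e_A + e_Be_A − 5e_A².
∂π/∂e_A = 283 + e_B − 10e_A = 0, so e_A = 28.3 + 0.1e_B.
At e_B = 51: e_A = 28.3 + 0.1·51 = 33.4.

33.4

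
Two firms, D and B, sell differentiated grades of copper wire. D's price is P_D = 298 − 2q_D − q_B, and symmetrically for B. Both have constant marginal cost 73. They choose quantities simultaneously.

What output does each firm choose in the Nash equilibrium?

45

Firm D's profit: π = q_D(298 − 2q_D − q_B) − 73q_D.
∂π/∂q_D = 225 − 4q_D − q_B = 0 ⇒ q_D = 56.25 − 0.25q_B.
Setting q_D = q_B in the reaction function: q_D = 56.25 − 0.25q_D, so q_D = 56.25 / 1.25 = 45.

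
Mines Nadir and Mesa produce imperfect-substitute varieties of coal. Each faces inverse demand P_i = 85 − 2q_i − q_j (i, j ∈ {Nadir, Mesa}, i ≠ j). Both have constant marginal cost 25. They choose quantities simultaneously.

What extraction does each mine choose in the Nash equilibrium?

12

Mine Nadir's profit: π = q_{Nadir}(85 − 2q_{Nadir} − q_{Mesa}) − 25q_{Nadir}.
∂π/∂q_{Nadir} = 60 − 4q_{Nadir} − q_{Mesa} = 0 ⇒ q_{Nadir} = 15 − 0.25q_{Mesa}.
By symmetry q_{Mesa} = q_{Nadir}; substituting into the reaction function, 1.25q_{Nadir} = 15 and q_{Nadir} = 12.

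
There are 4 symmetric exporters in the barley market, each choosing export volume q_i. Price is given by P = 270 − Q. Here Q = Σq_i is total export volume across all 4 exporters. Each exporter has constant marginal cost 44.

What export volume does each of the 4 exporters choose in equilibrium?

A representative exporter's profit is π_i = q_i(270 − Q) − 44q_i, with Q = q_i + Σ_{j≠i} q_j.
First-order condition: 226 − 2q_i − Σ_{j≠i} q_j = 0.
In a symmetric equilibrium every exporter chooses the same q, so Σ_{j≠i} q_j = 3q. The condition becomes 226 − 5q = 0, giving q = 226/5 = 45.2.

45.2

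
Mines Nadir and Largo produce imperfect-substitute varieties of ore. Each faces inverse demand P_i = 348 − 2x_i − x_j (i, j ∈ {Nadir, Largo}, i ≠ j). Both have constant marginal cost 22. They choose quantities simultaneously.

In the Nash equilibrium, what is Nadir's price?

152.4

Mine Nadir's profit: π = x_{Nadir}(348 − 2x_{Nadir} − x_{Largo}) − 22x_{Nadir}.
∂π/∂x_{Nadir} = 326 − 4x_{Nadir} − x_{Largo} = 0 ⇒ x_{Nadir} = 81.5 − 0.25x_{Largo}.
The game is symmetric, so in equilibrium x_{Largo} = x_{Nadir}: the reaction function gives 1.25x_{Nadir} = 81.5, hence x_{Nadir} = 65.2.
P_{Nadir} = 348 − 2·65.2 − 65.2 = 152.4.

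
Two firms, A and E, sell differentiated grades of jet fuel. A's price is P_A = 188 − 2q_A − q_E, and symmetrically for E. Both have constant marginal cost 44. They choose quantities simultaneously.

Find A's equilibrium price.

Firm A's profit: π = q_A(188 − 2q_A − q_E) − 44q_A.
∂π/∂q_A = 144 − 4q_A − q_E = 0 ⇒ q_A = 36 − 0.25q_E.
By symmetry q_E = q_A; substituting into the reaction function, 1.25q_A = 36 and q_A = 28.8.
P_A = 188 − 2·28.8 − 28.8 = 101.6.

101.6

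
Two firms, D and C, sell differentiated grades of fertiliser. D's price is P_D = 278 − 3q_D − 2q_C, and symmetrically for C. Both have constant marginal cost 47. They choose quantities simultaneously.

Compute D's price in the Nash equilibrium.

Firm D's profit: π = q_D(278 − 3q_D − 2q_C) − 47q_D.
∂π/∂q_D = 231 − 6q_D − 2q_C = 0 ⇒ q_D = 38.5 − (1/3)q_C.
The game is symmetric, so in equilibrium q_C = q_D: the reaction function gives (4/3)q_D = 38.5, hence q_D = 28.875.
P_D = 278 − 3·28.875 − 2·28.875 = 133.625.

133.625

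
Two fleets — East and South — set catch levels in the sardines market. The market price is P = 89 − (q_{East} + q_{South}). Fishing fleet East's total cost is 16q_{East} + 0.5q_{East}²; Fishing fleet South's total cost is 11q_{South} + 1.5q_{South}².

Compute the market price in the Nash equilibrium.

Fishing fleet East's profit: π = q_{East}(89 − (q_{East} + q_{South})) − 16q_{East} − 0.5q_{East}².
∂π/∂q_{East} = 73 − 3q_{East} − q_{South} = 0, so q_{East} = 73/3 − (1/3)q_{South}.
For South: ∂π/∂q_{South} = 78 − 5q_{South} − q_{East} = 0 ⇒ q_{South} = 15.6 − 0.2q_{East}.
Solving the two reaction functions simultaneously: (1 − (−1/3)(−0.2))q_{East} = 73/3 − (1/3)·15.6, so (14/15)q_{East} = 287/15 and q_{East} = 20.5.
Then q_{South} = 15.6 − 0.2·20.5 = 11.5.
Equilibrium price: P = 89 − 32 = 57.

57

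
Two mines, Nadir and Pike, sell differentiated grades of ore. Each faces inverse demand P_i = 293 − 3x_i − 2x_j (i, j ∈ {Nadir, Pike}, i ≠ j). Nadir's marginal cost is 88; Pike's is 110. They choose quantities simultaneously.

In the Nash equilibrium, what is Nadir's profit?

Mine Nadir's profit: π = x_{Nadir}(293 − 3x_{Nadir} − 2x_{Pike}) − 88x_{Nadir}.
∂π/∂x_{Nadir} = 205 − 6x_{Nadir} − 2x_{Pike} = 0 ⇒ x_{Nadir} = 205/6 − (1/3)x_{Pike}.
Similarly x_{Pike} = 30.5 − (1/3)x_{Nadir}.
Substituting the second reaction function into the first: x_{Nadir} = 205/6 − (1/3)(30.5 − (1/3)x_{Nadir}), which gives (8/9)x_{Nadir} = 24 ⇒ x_{Nadir} = 27.
Then x_{Pike} = 30.5 − (1/3)·27 = 21.5.
P_{Nadir} = 293 − 3·27 − 2·21.5 = 169.
Profit = (169 − 88)·27 = 2187.

2187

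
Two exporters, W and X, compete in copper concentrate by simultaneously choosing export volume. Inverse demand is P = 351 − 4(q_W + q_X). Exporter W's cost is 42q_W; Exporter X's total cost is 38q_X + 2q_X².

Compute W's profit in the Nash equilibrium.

Exporter W's profit: π = q_W(351 − 4(q_W + q_X)) − 42q_W.
∂π/∂q_W = 309 − 8q_W − 4q_X = 0, so q_W = 38.625 − 0.5q_X.
For X: ∂π/∂q_X = 313 − 12q_X − 4q_W = 0 ⇒ q_X = 313/12 − (1/3)q_W.
Plugging q_X into W's best response: q_W = 38.625 − 0.5(313/12 − (1/3)q_W) ⇒ (5/6)q_W = 307/12, so q_W = 30.7.
Then q_X = 313/12 − (1/3)·30.7 = 15.85.
Price P = 351 − 4·46.55 = 164.8.
W's profit: (164.8 − 42)·30.7 = 3769.96.

3769.96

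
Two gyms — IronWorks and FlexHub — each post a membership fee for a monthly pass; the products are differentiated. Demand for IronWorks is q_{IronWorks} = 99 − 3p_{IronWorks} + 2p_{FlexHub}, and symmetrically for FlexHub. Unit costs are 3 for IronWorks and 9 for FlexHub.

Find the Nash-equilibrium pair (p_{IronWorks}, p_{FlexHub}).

28.125, 30.375

IronWorks's profit: π = (p_{IronWorks} − 3)(99 − 3p_{IronWorks} + 2p_{FlexHub}).
∂π/∂p_{IronWorks} = 108 − 6p_{IronWorks} + 2p_{FlexHub} = 0 ⇒ p_{IronWorks} = 18 + (1/3)p_{FlexHub}.
Similarly p_{FlexHub} = 21 + (1/3)p_{IronWorks}.
Solving the two reaction functions simultaneously: (1 − (1/3)(1/3))p_{IronWorks} = 18 + (1/3)·21, so (8/9)p_{IronWorks} = 25 and p_{IronWorks} = 28.125.
Then p_{FlexHub} = 21 + (1/3)·28.125 = 30.375.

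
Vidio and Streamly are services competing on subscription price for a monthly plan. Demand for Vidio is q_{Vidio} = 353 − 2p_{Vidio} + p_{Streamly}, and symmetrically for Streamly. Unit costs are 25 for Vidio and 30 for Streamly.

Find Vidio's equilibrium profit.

24200

Vidio's profit: π = (p_{Vidio} − 25)(353 − 2p_{Vidio} + p_{Streamly}).
∂π/∂p_{Vidio} = 403 − 4p_{Vidio} + p_{Streamly} = 0 ⇒ p_{Vidio} = 100.75 + 0.25p_{Streamly}.
Similarly p_{Streamly} = 103.25 + 0.25p_{Vidio}.
Substituting the second reaction function into the first: p_{Vidio} = 100.75 + 0.25(103.25 + 0.25p_{Vidio}), which gives 0.9375p_{Vidio} = 126.5625 ⇒ p_{Vidio} = 135.
Then p_{Streamly} = 103.25 + 0.25·135 = 137.
q_{Vidio} = 353 − 2·135 + 137 = 220.
Profit = (135 − 25)·220 = 24200.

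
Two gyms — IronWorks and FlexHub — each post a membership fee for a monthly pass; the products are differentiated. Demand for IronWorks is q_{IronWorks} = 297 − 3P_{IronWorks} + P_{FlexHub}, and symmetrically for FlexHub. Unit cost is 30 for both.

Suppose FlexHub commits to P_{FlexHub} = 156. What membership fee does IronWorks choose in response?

IronWorks's profit: π = (P_{IronWorks} − 30)(297 − 3P_{IronWorks} + P_{FlexHub}).
∂π/∂P_{IronWorks} = 387 − 6P_{IronWorks} + P_{FlexHub} = 0 ⇒ P_{IronWorks} = 64.5 + (1/6)P_{FlexHub}.
At P_{FlexHub} = 156: P_{IronWorks} = 64.5 + (1/6)·156 = 90.5.

90.5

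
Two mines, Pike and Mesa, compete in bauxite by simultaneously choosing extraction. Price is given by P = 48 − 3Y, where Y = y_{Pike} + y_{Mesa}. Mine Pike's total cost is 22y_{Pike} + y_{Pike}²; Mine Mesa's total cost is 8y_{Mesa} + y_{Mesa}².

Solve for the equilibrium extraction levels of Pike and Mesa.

Mine Pike's profit: π = y_{Pike}(48 − 3(y_{Pike} + y_{Mesa})) − 22y_{Pike} − y_{Pike}².
∂π/∂y_{Pike} = 26 − 8y_{Pike} − 3y_{Mesa} = 0, so y_{Pike} = 3.25 − 0.375y_{Mesa}.
By the same steps for Mesa: y_{Mesa} = 5 − 0.375y_{Pike}.
Plugging y_{Mesa} into Pike's best response: y_{Pike} = 3.25 − 0.375(5 − 0.375y_{Pike}) ⇒ (55/64)y_{Pike} = 1.375, so y_{Pike} = 1.6.
Then y_{Mesa} = 5 − 0.375·1.6 = 4.4.

1.6, 4.4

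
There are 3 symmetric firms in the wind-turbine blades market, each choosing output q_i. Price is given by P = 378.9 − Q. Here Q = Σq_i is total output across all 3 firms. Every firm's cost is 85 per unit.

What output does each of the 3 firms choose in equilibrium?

73.475

A representative firm's profit is π_i = q_i(378.9 − Q) − 85q_i, with Q = q_i + Σ_{j≠i} q_j.
First-order condition: 293.9 − 2q_i − Σ_{j≠i} q_j = 0.
Imposing symmetry (q_j = q for all j) turns Σ_{j≠i} q_j into 2q, so 293.9 = 4q and q = 73.475.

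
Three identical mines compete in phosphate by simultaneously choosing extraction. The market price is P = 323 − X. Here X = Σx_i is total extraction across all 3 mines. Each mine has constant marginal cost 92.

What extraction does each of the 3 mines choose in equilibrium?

A representative mine's profit is π_i = x_i(323 − X) − 92x_i, with X = x_i + Σ_{j≠i} x_j.
First-order condition: 231 − 2x_i − Σ_{j≠i} x_j = 0.
Imposing symmetry (x_j = x for all j) turns Σ_{j≠i} x_j into 2x, so 231 = 4x and x = 57.75.

57.75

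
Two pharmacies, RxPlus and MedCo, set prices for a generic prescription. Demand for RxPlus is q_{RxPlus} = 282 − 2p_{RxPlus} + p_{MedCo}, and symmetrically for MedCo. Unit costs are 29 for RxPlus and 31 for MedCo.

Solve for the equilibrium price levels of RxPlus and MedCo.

113.6, 114.4

RxPlus's profit: π = (p_{RxPlus} − 29)(282 − 2p_{RxPlus} + p_{MedCo}).
∂π/∂p_{RxPlus} = 340 − 4p_{RxPlus} + p_{MedCo} = 0 ⇒ p_{RxPlus} = 85 + 0.25p_{MedCo}.
Similarly p_{MedCo} = 86 + 0.25p_{RxPlus}.
Plugging p_{MedCo} into RxPlus's best response: p_{RxPlus} = 85 + 0.25(86 + 0.25p_{RxPlus}) ⇒ 0.9375p_{RxPlus} = 106.5, so p_{RxPlus} = 113.6.
Then p_{MedCo} = 86 + 0.25·113.6 = 114.4.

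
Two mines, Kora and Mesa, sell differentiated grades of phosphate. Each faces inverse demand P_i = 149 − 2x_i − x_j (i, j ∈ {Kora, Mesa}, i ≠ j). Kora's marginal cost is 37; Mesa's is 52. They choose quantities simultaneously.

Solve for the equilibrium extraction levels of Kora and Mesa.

23.4, 18.4

Mine Kora's profit: π = x_{Kora}(149 − 2x_{Kora} − x_{Mesa}) − 37x_{Kora}.
∂π/∂x_{Kora} = 112 − 4x_{Kora} − x_{Mesa} = 0 ⇒ x_{Kora} = 28 − 0.25x_{Mesa}.
Similarly x_{Mesa} = 24.25 − 0.25x_{Kora}.
Substituting the second reaction function into the first: x_{Kora} = 28 − 0.25(24.25 − 0.25x_{Kora}), which gives 0.9375x_{Kora} = 21.9375 ⇒ x_{Kora} = 23.4.
Then x_{Mesa} = 24.25 − 0.25·23.4 = 18.4.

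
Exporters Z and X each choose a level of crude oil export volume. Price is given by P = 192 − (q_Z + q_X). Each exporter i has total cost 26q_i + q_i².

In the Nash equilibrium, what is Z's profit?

2204.48

Exporter Z's profit: π = q_Z(192 − (q_Z + q_X)) − 26q_Z − q_Z².
∂π/∂q_Z = 166 − 4q_Z − q_X = 0, so q_Z = 41.5 − 0.25q_X.
The game is symmetric, so in equilibrium q_X = q_Z: the reaction function gives 1.25q_Z = 41.5, hence q_Z = 33.2.
Price P = 192 − 66.4 = 125.6.
Z's profit: (125.6 − 26)·33.2 − (33.2)² = 2204.48.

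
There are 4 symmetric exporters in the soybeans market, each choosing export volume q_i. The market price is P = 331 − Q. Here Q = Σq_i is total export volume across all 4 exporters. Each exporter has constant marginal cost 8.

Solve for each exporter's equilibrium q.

64.6

A representative exporter's profit is π_i = q_i(331 − Q) − 8q_i, with Q = q_i + Σ_{j≠i} q_j.
First-order condition: 323 − 2q_i − Σ_{j≠i} q_j = 0.
In a symmetric equilibrium every exporter chooses the same q, so Σ_{j≠i} q_j = 3q. The condition becomes 323 − 5q = 0, giving q = 323/5 = 64.6.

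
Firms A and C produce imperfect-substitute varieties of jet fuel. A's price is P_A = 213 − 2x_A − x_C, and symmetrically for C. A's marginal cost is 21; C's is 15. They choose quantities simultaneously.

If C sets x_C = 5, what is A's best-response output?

46.75

Firm A's profit: π = x_A(213 − 2x_A − x_C) − 21x_A.
∂π/∂x_A = 192 − 4x_A − x_C = 0 ⇒ x_A = 48 − 0.25x_C.
At x_C = 5: x_A = 48 − 0.25·5 = 46.75.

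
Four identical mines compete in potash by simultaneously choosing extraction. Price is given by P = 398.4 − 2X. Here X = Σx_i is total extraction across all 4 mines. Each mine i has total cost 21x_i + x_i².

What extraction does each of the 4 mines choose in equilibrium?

31.45

A representative mine's profit is π_i = x_i(398.4 − 2X) − 21x_i − x_i², with X = x_i + Σ_{j≠i} x_j.
First-order condition: 377.4 − 6x_i − 2Σ_{j≠i} x_j = 0.
Imposing symmetry (x_j = x for all j) turns Σ_{j≠i} x_j into 3x, so 377.4 = 12x and x = 31.45.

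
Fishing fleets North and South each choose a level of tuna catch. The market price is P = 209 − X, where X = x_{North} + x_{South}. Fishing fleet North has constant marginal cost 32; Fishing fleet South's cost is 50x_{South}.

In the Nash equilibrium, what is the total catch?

112

Fishing fleet North's profit: π = x_{North}(209 − (x_{North} + x_{South})) − 32x_{North}.
∂π/∂x_{North} = 177 − 2x_{North} − x_{South} = 0, so x_{North} = 88.5 − 0.5x_{South}.
By the same steps for South: x_{South} = 79.5 − 0.5x_{North}.
Solving the two reaction functions simultaneously: (1 − (−0.5)(−0.5))x_{North} = 88.5 − 0.5·79.5, so 0.75x_{North} = 48.75 and x_{North} = 65.
Then x_{South} = 79.5 − 0.5·65 = 47.
Total catch: 65 + 47 = 112.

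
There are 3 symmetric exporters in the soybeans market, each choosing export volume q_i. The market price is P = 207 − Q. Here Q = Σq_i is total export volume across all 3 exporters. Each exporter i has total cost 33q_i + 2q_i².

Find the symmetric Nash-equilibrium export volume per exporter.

21.75

A representative exporter's profit is π_i = q_i(207 − Q) − 33q_i − 2q_i², with Q = q_i + Σ_{j≠i} q_j.
First-order condition: 174 − 6q_i − Σ_{j≠i} q_j = 0.
Imposing symmetry (q_j = q for all j) turns Σ_{j≠i} q_j into 2q, so 174 = 8q and q = 21.75.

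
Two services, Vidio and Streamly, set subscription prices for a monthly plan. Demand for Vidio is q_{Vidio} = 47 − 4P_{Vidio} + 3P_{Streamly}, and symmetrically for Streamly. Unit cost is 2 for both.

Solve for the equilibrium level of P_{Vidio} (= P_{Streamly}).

11

Vidio's profit: π = (P_{Vidio} − 2)(47 − 4P_{Vidio} + 3P_{Streamly}).
∂π/∂P_{Vidio} = 55 − 8P_{Vidio} + 3P_{Streamly} = 0 ⇒ P_{Vidio} = 6.875 + 0.375P_{Streamly}.
The game is symmetric, so in equilibrium P_{Streamly} = P_{Vidio}: the reaction function gives 0.625P_{Vidio} = 6.875, hence P_{Vidio} = 11.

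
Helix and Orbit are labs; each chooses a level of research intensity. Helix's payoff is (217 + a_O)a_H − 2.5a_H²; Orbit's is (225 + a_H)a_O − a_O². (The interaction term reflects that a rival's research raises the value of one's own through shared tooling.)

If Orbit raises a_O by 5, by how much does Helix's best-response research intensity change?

1

Expanding Helix's payoff: 217a_H + a_Oa_H − 2.5a_H².
∂π/∂a_H = 217 + a_O − 5a_H = 0, so a_H = 43.4 + 0.2a_O.
The reaction-function slope is 0.2, so a 5-unit rise in a_O moves a_H by 0.2 × 5 = 1. Helix's best response rises — the actions are strategic complements.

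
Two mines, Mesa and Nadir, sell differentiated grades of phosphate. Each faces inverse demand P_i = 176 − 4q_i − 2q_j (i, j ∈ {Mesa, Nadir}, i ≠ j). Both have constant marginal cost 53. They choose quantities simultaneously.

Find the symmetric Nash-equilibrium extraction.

12.3

Mine Mesa's profit: π = q_{Mesa}(176 − 4q_{Mesa} − 2q_{Nadir}) − 53q_{Mesa}.
∂π/∂q_{Mesa} = 123 − 8q_{Mesa} − 2q_{Nadir} = 0 ⇒ q_{Mesa} = 15.375 − 0.25q_{Nadir}.
By symmetry q_{Nadir} = q_{Mesa}; substituting into the reaction function, 1.25q_{Mesa} = 15.375 and q_{Mesa} = 12.3.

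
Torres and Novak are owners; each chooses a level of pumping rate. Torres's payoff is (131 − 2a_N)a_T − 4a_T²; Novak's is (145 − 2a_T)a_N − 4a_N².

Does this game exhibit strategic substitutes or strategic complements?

Expanding Torres's payoff: 131a_T − 2a_Na_T − 4a_T².
∂π/∂a_T = 131 − 2a_N − 8a_T = 0, so a_T = 16.375 − 0.25a_N.
The best-response slope da_T/da_N = −0.25 < 0: the reaction function is downward-sloping, so the choices are strategic substitutes.

strategic substitutes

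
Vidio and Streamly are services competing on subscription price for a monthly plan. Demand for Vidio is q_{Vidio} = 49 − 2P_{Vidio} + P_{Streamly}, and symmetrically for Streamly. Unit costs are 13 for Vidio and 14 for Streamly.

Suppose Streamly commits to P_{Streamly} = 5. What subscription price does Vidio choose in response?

Vidio's profit: π = (P_{Vidio} − 13)(49 − 2P_{Vidio} + P_{Streamly}).
∂π/∂P_{Vidio} = 75 − 4P_{Vidio} + P_{Streamly} = 0 ⇒ P_{Vidio} = 18.75 + 0.25P_{Streamly}.
At P_{Streamly} = 5: P_{Vidio} = 18.75 + 0.25·5 = 20.

20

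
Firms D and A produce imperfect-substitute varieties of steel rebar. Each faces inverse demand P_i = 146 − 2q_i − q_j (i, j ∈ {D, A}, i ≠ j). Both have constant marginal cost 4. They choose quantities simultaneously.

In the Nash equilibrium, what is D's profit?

Firm D's profit: π = q_D(146 − 2q_D − q_A) − 4q_D.
∂π/∂q_D = 142 − 4q_D − q_A = 0 ⇒ q_D = 35.5 − 0.25q_A.
By symmetry q_A = q_D; substituting into the reaction function, 1.25q_D = 35.5 and q_D = 28.4.
P_D = 146 − 2·28.4 − 28.4 = 60.8.
Profit = (60.8 − 4)·28.4 = 1613.12.

1613.12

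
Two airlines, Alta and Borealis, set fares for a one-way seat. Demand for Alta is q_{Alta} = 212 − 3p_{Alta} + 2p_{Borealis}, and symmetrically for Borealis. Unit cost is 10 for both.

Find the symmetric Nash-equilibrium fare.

Alta's profit: π = (p_{Alta} − 10)(212 − 3p_{Alta} + 2p_{Borealis}).
∂π/∂p_{Alta} = 242 − 6p_{Alta} + 2p_{Borealis} = 0 ⇒ p_{Alta} = 121/3 + (1/3)p_{Borealis}.
The game is symmetric, so in equilibrium p_{Borealis} = p_{Alta}: the reaction function gives (2/3)p_{Alta} = 121/3, hence p_{Alta} = 60.5.

60.5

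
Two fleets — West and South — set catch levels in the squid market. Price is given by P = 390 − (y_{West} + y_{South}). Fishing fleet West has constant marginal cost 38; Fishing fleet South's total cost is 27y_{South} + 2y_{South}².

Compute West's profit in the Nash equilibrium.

Fishing fleet West's profit: π = y_{West}(390 − (y_{West} + y_{South})) − 38y_{West}.
∂π/∂y_{West} = 352 − 2y_{West} − y_{South} = 0, so y_{West} = 176 − 0.5y_{South}.
For South: ∂π/∂y_{South} = 363 − 6y_{South} − y_{West} = 0 ⇒ y_{South} = 60.5 − (1/6)y_{West}.
Solving the two reaction functions simultaneously: (1 − (−0.5)(−1/6))y_{West} = 176 − 0.5·60.5, so (11/12)y_{West} = 145.75 and y_{West} = 159.
Then y_{South} = 60.5 − (1/6)·159 = 34.
Price P = 390 − 193 = 197.
West's profit: (197 − 38)·159 = 25281.

25281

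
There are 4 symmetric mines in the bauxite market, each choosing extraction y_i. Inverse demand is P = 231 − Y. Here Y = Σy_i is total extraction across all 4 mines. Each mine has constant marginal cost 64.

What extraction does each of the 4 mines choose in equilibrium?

A representative mine's profit is π_i = y_i(231 − Y) − 64y_i, with Y = y_i + Σ_{j≠i} y_j.
First-order condition: 167 − 2y_i − Σ_{j≠i} y_j = 0.
Imposing symmetry (y_j = y for all j) turns Σ_{j≠i} y_j into 3y, so 167 = 5y and y = 33.4.

33.4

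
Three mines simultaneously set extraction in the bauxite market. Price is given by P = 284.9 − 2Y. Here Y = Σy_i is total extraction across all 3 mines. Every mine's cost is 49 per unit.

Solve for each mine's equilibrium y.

A representative mine's profit is π_i = y_i(284.9 − 2Y) − 49y_i, with Y = y_i + Σ_{j≠i} y_j.
First-order condition: 235.9 − 4y_i − 2Σ_{j≠i} y_j = 0.
In a symmetric equilibrium every mine chooses the same y, so Σ_{j≠i} y_j = 2y. The condition becomes 235.9 − 8y = 0, giving y = 235.9/8 = 29.4875.

29.4875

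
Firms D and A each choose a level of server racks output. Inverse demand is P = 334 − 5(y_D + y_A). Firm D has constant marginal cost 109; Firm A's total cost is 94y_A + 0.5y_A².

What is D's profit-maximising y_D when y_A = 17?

Firm D's profit: π = y_D(334 − 5(y_D + y_A)) − 109y_D.
∂π/∂y_D = 225 − 10y_D − 5y_A = 0, so y_D = 22.5 − 0.5y_A.
At y_A = 17: y_D = 22.5 − 0.5·17 = 14.

14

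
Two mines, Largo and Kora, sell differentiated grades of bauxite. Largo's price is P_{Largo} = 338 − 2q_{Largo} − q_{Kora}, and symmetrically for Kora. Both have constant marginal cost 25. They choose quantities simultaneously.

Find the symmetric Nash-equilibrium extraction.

62.6

Mine Largo's profit: π = q_{Largo}(338 − 2q_{Largo} − q_{Kora}) − 25q_{Largo}.
∂π/∂q_{Largo} = 313 − 4q_{Largo} − q_{Kora} = 0 ⇒ q_{Largo} = 78.25 − 0.25q_{Kora}.
Setting q_{Largo} = q_{Kora} in the reaction function: q_{Largo} = 78.25 − 0.25q_{Largo}, so q_{Largo} = 78.25 / 1.25 = 62.6.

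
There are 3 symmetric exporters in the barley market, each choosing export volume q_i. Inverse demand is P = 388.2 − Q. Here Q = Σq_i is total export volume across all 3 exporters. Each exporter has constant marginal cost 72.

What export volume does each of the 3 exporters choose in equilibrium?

A representative exporter's profit is π_i = q_i(388.2 − Q) − 72q_i, with Q = q_i + Σ_{j≠i} q_j.
First-order condition: 316.2 − 2q_i − Σ_{j≠i} q_j = 0.
In a symmetric equilibrium every exporter chooses the same q, so Σ_{j≠i} q_j = 2q. The condition becomes 316.2 − 4q = 0, giving q = 316.2/4 = 79.05.

79.05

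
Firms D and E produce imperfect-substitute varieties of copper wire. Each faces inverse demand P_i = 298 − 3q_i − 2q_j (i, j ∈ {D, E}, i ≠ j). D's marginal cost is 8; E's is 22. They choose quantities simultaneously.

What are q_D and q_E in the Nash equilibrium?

Firm D's profit: π = q_D(298 − 3q_D − 2q_E) − 8q_D.
∂π/∂q_D = 290 − 6q_D − 2q_E = 0 ⇒ q_D = 145/3 − (1/3)q_E.
Similarly q_E = 46 − (1/3)q_D.
Plugging q_E into D's best response: q_D = 145/3 − (1/3)(46 − (1/3)q_D) ⇒ (8/9)q_D = 33, so q_D = 37.125.
Then q_E = 46 − (1/3)·37.125 = 33.625.

37.125, 33.625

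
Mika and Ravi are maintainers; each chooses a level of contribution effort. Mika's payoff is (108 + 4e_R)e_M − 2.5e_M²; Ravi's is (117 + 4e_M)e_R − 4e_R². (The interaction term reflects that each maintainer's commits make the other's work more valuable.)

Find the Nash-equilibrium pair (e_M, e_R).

55.5, 42.375

Expanding Mika's payoff: 108e_M + 4e_Re_M − 2.5e_M².
∂π/∂e_M = 108 + 4e_R − 5e_M = 0, so e_M = 21.6 + 0.8e_R.
Likewise for Ravi: e_R = 14.625 + 0.5e_M.
Substituting the second reaction function into the first: e_M = 21.6 + 0.8(14.625 + 0.5e_M), which gives 0.6e_M = 33.3 ⇒ e_M = 55.5.
Then e_R = 14.625 + 0.5·55.5 = 42.375.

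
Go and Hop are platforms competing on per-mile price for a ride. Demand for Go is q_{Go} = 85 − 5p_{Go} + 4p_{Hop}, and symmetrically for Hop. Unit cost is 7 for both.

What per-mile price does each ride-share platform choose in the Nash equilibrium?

20

Go's profit: π = (p_{Go} − 7)(85 − 5p_{Go} + 4p_{Hop}).
∂π/∂p_{Go} = 120 − 10p_{Go} + 4p_{Hop} = 0 ⇒ p_{Go} = 12 + 0.4p_{Hop}.
By symmetry p_{Hop} = p_{Go}; substituting into the reaction function, 0.6p_{Go} = 12 and p_{Go} = 20.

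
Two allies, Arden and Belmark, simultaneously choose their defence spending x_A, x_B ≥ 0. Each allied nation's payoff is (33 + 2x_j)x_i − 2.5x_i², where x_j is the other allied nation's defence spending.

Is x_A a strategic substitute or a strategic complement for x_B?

strategic complements

Arden's payoff is (33 + 2x_B)x_A − 2.5x_A².
∂π/∂x_A = 33 + 2x_B − 5x_A = 0, so x_A = 6.6 + 0.4x_B.
The best-response slope dx_A/dx_B = 0.4 > 0: the reaction function is upward-sloping, so the choices are strategic complements.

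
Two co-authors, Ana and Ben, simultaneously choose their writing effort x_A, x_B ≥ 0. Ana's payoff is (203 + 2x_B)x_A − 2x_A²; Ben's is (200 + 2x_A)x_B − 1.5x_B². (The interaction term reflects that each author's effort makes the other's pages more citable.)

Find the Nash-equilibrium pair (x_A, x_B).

126.125, 150.75

Expanding Ana's payoff: 203x_A + 2x_Bx_A − 2x_A².
∂π/∂x_A = 203 + 2x_B − 4x_A = 0, so x_A = 50.75 + 0.5x_B.
Likewise for Ben: x_B = 200/3 + (2/3)x_A.
Plugging x_B into Ana's best response: x_A = 50.75 + 0.5(200/3 + (2/3)x_A) ⇒ (2/3)x_A = 1009/12, so x_A = 126.125.
Then x_B = 200/3 + (2/3)·126.125 = 150.75.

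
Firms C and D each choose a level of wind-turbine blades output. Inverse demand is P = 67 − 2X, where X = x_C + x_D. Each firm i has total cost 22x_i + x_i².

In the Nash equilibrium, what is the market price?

44.5

Firm C's profit: π = x_C(67 − 2(x_C + x_D)) − 22x_C − x_C².
∂π/∂x_C = 45 − 6x_C − 2x_D = 0, so x_C = 7.5 − (1/3)x_D.
The game is symmetric, so in equilibrium x_D = x_C: the reaction function gives (4/3)x_C = 7.5, hence x_C = 5.625.
Equilibrium price: P = 67 − 2·11.25 = 44.5.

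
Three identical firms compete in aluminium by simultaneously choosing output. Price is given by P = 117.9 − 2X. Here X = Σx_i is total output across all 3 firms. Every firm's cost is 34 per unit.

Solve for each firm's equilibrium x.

10.4875

A representative firm's profit is π_i = x_i(117.9 − 2X) − 34x_i, with X = x_i + Σ_{j≠i} x_j.
First-order condition: 83.9 − 4x_i − 2Σ_{j≠i} x_j = 0.
With identical firms, set every x_j = x: then 83.9 − 4x − 4x = 0, i.e. x = 83.9/8 = 10.4875.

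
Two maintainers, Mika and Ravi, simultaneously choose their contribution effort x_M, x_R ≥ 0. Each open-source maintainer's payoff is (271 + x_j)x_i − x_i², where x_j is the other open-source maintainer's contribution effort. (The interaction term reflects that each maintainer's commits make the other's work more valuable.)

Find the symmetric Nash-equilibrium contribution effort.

271

Mika's payoff is (271 + x_R)x_M − x_M².
∂π/∂x_M = 271 + x_R − 2x_M = 0, so x_M = 135.5 + 0.5x_R.
Setting x_M = x_R in the reaction function: x_M = 135.5 + 0.5x_M, so x_M = 135.5 / 0.5 = 271.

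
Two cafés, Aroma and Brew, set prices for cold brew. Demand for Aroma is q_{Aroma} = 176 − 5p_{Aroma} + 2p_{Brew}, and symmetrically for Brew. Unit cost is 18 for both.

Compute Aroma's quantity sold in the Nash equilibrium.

Aroma's profit: π = (p_{Aroma} − 18)(176 − 5p_{Aroma} + 2p_{Brew}).
∂π/∂p_{Aroma} = 266 − 10p_{Aroma} + 2p_{Brew} = 0 ⇒ p_{Aroma} = 26.6 + 0.2p_{Brew}.
The game is symmetric, so in equilibrium p_{Brew} = p_{Aroma}: the reaction function gives 0.8p_{Aroma} = 26.6, hence p_{Aroma} = 33.25.
q_{Aroma} = 176 − 5·33.25 + 2·33.25 = 76.25.

76.25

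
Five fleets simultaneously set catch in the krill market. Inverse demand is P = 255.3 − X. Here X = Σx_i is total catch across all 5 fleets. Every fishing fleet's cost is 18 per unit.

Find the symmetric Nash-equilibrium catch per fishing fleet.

A representative fishing fleet's profit is π_i = x_i(255.3 − X) − 18x_i, with X = x_i + Σ_{j≠i} x_j.
First-order condition: 237.3 − 2x_i − Σ_{j≠i} x_j = 0.
Imposing symmetry (x_j = x for all j) turns Σ_{j≠i} x_j into 4x, so 237.3 = 6x and x = 39.55.

39.55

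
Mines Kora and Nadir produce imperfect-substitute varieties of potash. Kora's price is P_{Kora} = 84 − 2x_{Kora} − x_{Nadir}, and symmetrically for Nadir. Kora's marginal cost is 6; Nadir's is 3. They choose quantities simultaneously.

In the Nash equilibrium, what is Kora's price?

Mine Kora's profit: π = x_{Kora}(84 − 2x_{Kora} − x_{Nadir}) − 6x_{Kora}.
∂π/∂x_{Kora} = 78 − 4x_{Kora} − x_{Nadir} = 0 ⇒ x_{Kora} = 19.5 − 0.25x_{Nadir}.
Similarly x_{Nadir} = 20.25 − 0.25x_{Kora}.
Substituting the second reaction function into the first: x_{Kora} = 19.5 − 0.25(20.25 − 0.25x_{Kora}), which gives 0.9375x_{Kora} = 14.4375 ⇒ x_{Kora} = 15.4.
Then x_{Nadir} = 20.25 − 0.25·15.4 = 16.4.
P_{Kora} = 84 − 2·15.4 − 16.4 = 36.8.

36.8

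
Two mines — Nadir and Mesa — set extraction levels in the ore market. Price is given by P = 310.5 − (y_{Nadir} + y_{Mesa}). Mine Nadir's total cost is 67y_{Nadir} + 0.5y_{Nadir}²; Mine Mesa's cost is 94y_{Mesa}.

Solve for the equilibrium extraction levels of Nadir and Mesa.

Mine Nadir's profit: π = y_{Nadir}(310.5 − (y_{Nadir} + y_{Mesa})) − 67y_{Nadir} − 0.5y_{Nadir}².
∂π/∂y_{Nadir} = 243.5 − 3y_{Nadir} − y_{Mesa} = 0, so y_{Nadir} = 487/6 − (1/3)y_{Mesa}.
For Mesa: ∂π/∂y_{Mesa} = 216.5 − 2y_{Mesa} − y_{Nadir} = 0 ⇒ y_{Mesa} = 108.25 − 0.5y_{Nadir}.
Solving the two reaction functions simultaneously: (1 − (−1/3)(−0.5))y_{Nadir} = 487/6 − (1/3)·108.25, so (5/6)y_{Nadir} = 541/12 and y_{Nadir} = 54.1.
Then y_{Mesa} = 108.25 − 0.5·54.1 = 81.2.

54.1, 81.2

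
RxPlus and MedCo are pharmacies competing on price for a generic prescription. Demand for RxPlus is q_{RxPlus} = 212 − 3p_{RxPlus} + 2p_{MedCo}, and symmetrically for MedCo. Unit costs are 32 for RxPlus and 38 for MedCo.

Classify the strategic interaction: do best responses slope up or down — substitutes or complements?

RxPlus's profit: π = (p_{RxPlus} − 32)(212 − 3p_{RxPlus} + 2p_{MedCo}).
∂π/∂p_{RxPlus} = 308 − 6p_{RxPlus} + 2p_{MedCo} = 0 ⇒ p_{RxPlus} = 154/3 + (1/3)p_{MedCo}.
The best-response slope dp_{RxPlus}/dp_{MedCo} = 1/3 > 0: the reaction function is upward-sloping, so the choices are strategic complements.

strategic complements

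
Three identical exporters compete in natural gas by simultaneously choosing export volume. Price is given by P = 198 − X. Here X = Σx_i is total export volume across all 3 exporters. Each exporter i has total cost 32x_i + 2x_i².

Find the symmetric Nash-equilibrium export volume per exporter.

A representative exporter's profit is π_i = x_i(198 − X) − 32x_i − 2x_i², with X = x_i + Σ_{j≠i} x_j.
First-order condition: 166 − 6x_i − Σ_{j≠i} x_j = 0.
With identical exporters, set every x_j = x: then 166 − 6x − 2x = 0, i.e. x = 166/8 = 20.75.

20.75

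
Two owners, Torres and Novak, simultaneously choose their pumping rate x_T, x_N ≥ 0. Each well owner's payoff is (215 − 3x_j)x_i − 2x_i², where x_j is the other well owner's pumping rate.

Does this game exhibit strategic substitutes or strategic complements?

strategic substitutes

Torres's payoff is (215 − 3x_N)x_T − 2x_T².
∂π/∂x_T = 215 − 3x_N − 4x_T = 0, so x_T = 53.75 − 0.75x_N.
The best-response slope dx_T/dx_N = −0.75 < 0: the reaction function is downward-sloping, so the choices are strategic substitutes.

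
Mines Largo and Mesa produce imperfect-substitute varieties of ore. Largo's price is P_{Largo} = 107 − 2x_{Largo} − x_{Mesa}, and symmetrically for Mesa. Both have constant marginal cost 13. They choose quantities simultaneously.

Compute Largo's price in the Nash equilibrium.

50.6

Mine Largo's profit: π = x_{Largo}(107 − 2x_{Largo} − x_{Mesa}) − 13x_{Largo}.
∂π/∂x_{Largo} = 94 − 4x_{Largo} − x_{Mesa} = 0 ⇒ x_{Largo} = 23.5 − 0.25x_{Mesa}.
By symmetry x_{Mesa} = x_{Largo}; substituting into the reaction function, 1.25x_{Largo} = 23.5 and x_{Largo} = 18.8.
P_{Largo} = 107 − 2·18.8 − 18.8 = 50.6.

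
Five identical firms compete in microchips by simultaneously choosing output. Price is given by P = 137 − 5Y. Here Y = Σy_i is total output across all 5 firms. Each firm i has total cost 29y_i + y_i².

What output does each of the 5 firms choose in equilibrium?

3.375

A representative firm's profit is π_i = y_i(137 − 5Y) − 29y_i − y_i², with Y = y_i + Σ_{j≠i} y_j.
First-order condition: 108 − 12y_i − 5Σ_{j≠i} y_j = 0.
In a symmetric equilibrium every firm chooses the same y, so Σ_{j≠i} y_j = 4y. The condition becomes 108 − 32y = 0, giving y = 108/32 = 3.375.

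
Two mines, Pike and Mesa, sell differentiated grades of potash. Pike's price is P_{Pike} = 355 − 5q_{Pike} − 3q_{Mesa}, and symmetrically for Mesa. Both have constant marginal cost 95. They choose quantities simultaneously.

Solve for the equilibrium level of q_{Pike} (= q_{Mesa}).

Mine Pike's profit: π = q_{Pike}(355 − 5q_{Pike} − 3q_{Mesa}) − 95q_{Pike}.
∂π/∂q_{Pike} = 260 − 10q_{Pike} − 3q_{Mesa} = 0 ⇒ q_{Pike} = 26 − 0.3q_{Mesa}.
Setting q_{Pike} = q_{Mesa} in the reaction function: q_{Pike} = 26 − 0.3q_{Pike}, so q_{Pike} = 26 / 1.3 = 20.

20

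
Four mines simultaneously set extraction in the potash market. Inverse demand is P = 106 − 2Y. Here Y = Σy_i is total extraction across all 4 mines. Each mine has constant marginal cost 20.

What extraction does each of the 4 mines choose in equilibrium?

8.6

A representative mine's profit is π_i = y_i(106 − 2Y) − 20y_i, with Y = y_i + Σ_{j≠i} y_j.
First-order condition: 86 − 4y_i − 2Σ_{j≠i} y_j = 0.
In a symmetric equilibrium every mine chooses the same y, so Σ_{j≠i} y_j = 3y. The condition becomes 86 − 10y = 0, giving y = 86/10 = 8.6.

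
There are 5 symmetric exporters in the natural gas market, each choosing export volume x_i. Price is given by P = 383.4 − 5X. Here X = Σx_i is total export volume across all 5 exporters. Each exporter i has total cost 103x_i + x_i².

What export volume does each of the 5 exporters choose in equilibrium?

A representative exporter's profit is π_i = x_i(383.4 − 5X) − 103x_i − x_i², with X = x_i + Σ_{j≠i} x_j.
First-order condition: 280.4 − 12x_i − 5Σ_{j≠i} x_j = 0.
With identical exporters, set every x_j = x: then 280.4 − 12x − 20x = 0, i.e. x = 280.4/32 = 8.7625.

8.7625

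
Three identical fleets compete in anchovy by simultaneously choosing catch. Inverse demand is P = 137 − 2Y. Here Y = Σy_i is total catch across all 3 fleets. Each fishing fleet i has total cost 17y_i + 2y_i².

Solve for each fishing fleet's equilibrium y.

A representative fishing fleet's profit is π_i = y_i(137 − 2Y) − 17y_i − 2y_i², with Y = y_i + Σ_{j≠i} y_j.
First-order condition: 120 − 8y_i − 2Σ_{j≠i} y_j = 0.
Imposing symmetry (y_j = y for all j) turns Σ_{j≠i} y_j into 2y, so 120 = 12y and y = 10.

10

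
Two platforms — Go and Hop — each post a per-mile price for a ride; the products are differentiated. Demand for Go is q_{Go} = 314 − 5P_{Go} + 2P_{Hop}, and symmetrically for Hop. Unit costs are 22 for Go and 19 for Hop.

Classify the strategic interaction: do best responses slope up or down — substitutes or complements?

Go's profit: π = (P_{Go} − 22)(314 − 5P_{Go} + 2P_{Hop}).
∂π/∂P_{Go} = 424 − 10P_{Go} + 2P_{Hop} = 0 ⇒ P_{Go} = 42.4 + 0.2P_{Hop}.
The best-response slope dP_{Go}/dP_{Hop} = 0.2 > 0: the reaction function is upward-sloping, so the choices are strategic complements.

strategic complements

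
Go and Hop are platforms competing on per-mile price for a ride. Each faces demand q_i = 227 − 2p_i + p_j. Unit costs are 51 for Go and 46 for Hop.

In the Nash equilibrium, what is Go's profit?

Go's profit: π = (p_{Go} − 51)(227 − 2p_{Go} + p_{Hop}).
∂π/∂p_{Go} = 329 − 4p_{Go} + p_{Hop} = 0 ⇒ p_{Go} = 82.25 + 0.25p_{Hop}.
Similarly p_{Hop} = 79.75 + 0.25p_{Go}.
Substituting the second reaction function into the first: p_{Go} = 82.25 + 0.25(79.75 + 0.25p_{Go}), which gives 0.9375p_{Go} = 102.1875 ⇒ p_{Go} = 109.
Then p_{Hop} = 79.75 + 0.25·109 = 107.
q_{Go} = 227 − 2·109 + 107 = 116.
Profit = (109 − 51)·116 = 6728.

6728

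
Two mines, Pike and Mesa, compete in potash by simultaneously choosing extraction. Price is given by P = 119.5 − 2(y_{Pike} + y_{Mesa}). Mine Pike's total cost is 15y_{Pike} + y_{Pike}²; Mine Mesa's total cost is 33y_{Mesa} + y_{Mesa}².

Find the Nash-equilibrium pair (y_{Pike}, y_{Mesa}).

Mine Pike's profit: π = y_{Pike}(119.5 − 2(y_{Pike} + y_{Mesa})) − 15y_{Pike} − y_{Pike}².
∂π/∂y_{Pike} = 104.5 − 6y_{Pike} − 2y_{Mesa} = 0, so y_{Pike} = 209/12 − (1/3)y_{Mesa}.
By the same steps for Mesa: y_{Mesa} = 173/12 − (1/3)y_{Pike}.
Solving the two reaction functions simultaneously: (1 − (−1/3)(−1/3))y_{Pike} = 209/12 − (1/3)·(173/12), so (8/9)y_{Pike} = 227/18 and y_{Pike} = 14.1875.
Then y_{Mesa} = 173/12 − (1/3)·14.1875 = 9.6875.

14.1875, 9.6875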